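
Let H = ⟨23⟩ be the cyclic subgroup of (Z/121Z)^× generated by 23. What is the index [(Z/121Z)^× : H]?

10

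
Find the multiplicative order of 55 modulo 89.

4

ord(55) | φ(89) = 89 − 1 = 88 = 2^3 · 11.
Divisors of 88: 1, 2, 4, 8, 11, 22, 44, 88.
Compute 55^d (mod 89) for the divisors d until we hit 1:
55^1 ≡ 55
55^2 ≡ 88
55^4 ≡ 1
The smallest such exponent is 4, so the order of 55 is 4.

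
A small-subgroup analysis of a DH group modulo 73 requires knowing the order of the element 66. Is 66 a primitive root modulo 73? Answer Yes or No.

No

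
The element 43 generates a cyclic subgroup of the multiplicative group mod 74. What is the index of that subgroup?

9

By Lagrange's theorem, ord_74(43) divides φ(74) = φ(2)·φ(37) = 1·36 = 36 = 2^2 · 3^2.
Divisors of 36: 1, 2, 3, 4, 6, 9, 12, 18, 36.
Test each divisor d:
43^1 ≡ 43 (mod 74)
43^2 ≡ 73 (mod 74)
43^3 ≡ 31 (mod 74)
43^4 ≡ 1 (mod 74) ✓
The order of 43 is 4, so the subgroup it generates has 4 elements.
Index = |(Z/74Z)^×| / |⟨43⟩| = 36 / 4 = 9.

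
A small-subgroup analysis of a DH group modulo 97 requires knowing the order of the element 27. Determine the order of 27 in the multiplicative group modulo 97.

The order of 27 must divide φ(97) = 97 − 1 = 96 = 2^5 · 3.
Divisors of 96: 1, 2, 3, 4, 6, 8, 12, 16, 24, 32, 48, 96.
Check 27^d mod 97 for each divisor in increasing order:
27^1 ≡ 27 (mod 97)
27^2 ≡ 50 (mod 97)
27^3 ≡ 89 (mod 97)
27^4 ≡ 75 (mod 97)
27^6 ≡ 64 (mod 97)
27^8 ≡ 96 (mod 97)
27^12 ≡ 22 (mod 97)
27^16 ≡ 1 (mod 97) ✓
So ord_97(27) = 16.

16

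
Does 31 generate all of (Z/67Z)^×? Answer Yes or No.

Yes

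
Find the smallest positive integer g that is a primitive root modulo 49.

3

φ(49) = φ(7^2) = 7·(7−1) = 42 = 2 · 3 · 7.
g is a primitive root iff g^(42/q) ≢ 1 (mod 49) for each prime q ∈ {2, 3, 7}.
g = 2: 2^21 ≡ 1 — hits 1, so not a primitive root.
g = 3: 3^21 ≡ 48; 3^14 ≡ 30; 3^6 ≡ 43 — none is 1, so 3 is a primitive root.
Hence the least primitive root of 49 is 3.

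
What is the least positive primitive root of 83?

φ(83) = 83 − 1 = 82 = 2 · 41.
g is a primitive root iff g^(82/q) ≢ 1 (mod 83) for each prime q ∈ {2, 41}.
g = 2: 2^41 ≡ 82; 2^2 ≡ 4 — none is 1, so 2 is a primitive root.
So 2 is the smallest generator of (Z/83Z)^×.

2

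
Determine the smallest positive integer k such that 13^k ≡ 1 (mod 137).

136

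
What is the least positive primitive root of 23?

5

φ(23) = 23 − 1 = 22 = 2 · 11.
g is a primitive root iff g^(22/q) ≢ 1 (mod 23) for each prime q ∈ {2, 11}.
g = 2: 2^11 ≡ 1 — hits 1, so not a primitive root.
g = 3: 3^11 ≡ 1 — hits 1, so not a primitive root.
g = 4: 4^11 ≡ 1 — hits 1, so not a primitive root.
g = 5: 5^11 ≡ 22; 5^2 ≡ 2 — none is 1, so 5 is a primitive root.
So 5 is the smallest generator of (Z/23Z)^×.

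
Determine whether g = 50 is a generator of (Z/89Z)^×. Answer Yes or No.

φ(89) = 89 − 1 = 88 = 2^3 · 11.
50 is a primitive root mod 89 iff 50^(φ(89)/q) ≢ 1 for every prime q | φ(89), i.e. q ∈ {2, 11}.
50^44 ≡ 1 (mod 89)  [q = 2: ≡ 1 ✗]
50^8 ≡ 2 (mod 89)  [q = 11: ≢ 1 ✓]
The check at q = 2 fails, so 50 generates a proper subgroup.

No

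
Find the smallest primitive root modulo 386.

5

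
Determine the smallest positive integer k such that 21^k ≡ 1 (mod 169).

52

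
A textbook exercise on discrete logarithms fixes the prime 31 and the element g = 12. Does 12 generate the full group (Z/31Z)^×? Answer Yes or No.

φ(31) = 31 − 1 = 30 = 2 · 3 · 5.
Test 12^(30/q) mod 31 for each prime factor q of 30:
12^15 ≡ 30 (mod 31)  [q = 2: ≢ 1 ✓]
12^10 ≡ 25 (mod 31)  [q = 3: ≢ 1 ✓]
12^6 ≡ 2 (mod 31)  [q = 5: ≢ 1 ✓]
Every test exponent gives a nontrivial residue, hence 12 generates the full group.

Yes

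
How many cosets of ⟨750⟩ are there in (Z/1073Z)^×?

48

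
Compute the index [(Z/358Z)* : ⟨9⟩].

2

Since 9 ∈ (Z/358Z)^×, its order divides φ(358) = φ(2)·φ(179) = 1·178 = 178 = 2 · 89.
Divisors of 178: 1, 2, 89, 178.
Compute 9^d (mod 358) for the divisors d until we hit 1:
9^1 ≡ 9
9^2 ≡ 81
9^89 ≡ 1
Thus |⟨9⟩| = ord(9) = 89.
The index is φ(358) / ord(9) = 178 / 89 = 2.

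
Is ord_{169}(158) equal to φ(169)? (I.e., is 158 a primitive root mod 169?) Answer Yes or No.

φ(169) = φ(13^2) = 13·(13−1) = 156 = 2^2 · 3 · 13.
158 is a primitive root mod 169 iff 158^(φ(169)/q) ≢ 1 for every prime q | φ(169), i.e. q ∈ {2, 3, 13}.
158^78 ≡ 168 (mod 169)  [q = 2: ≢ 1 ✓]
158^52 ≡ 146 (mod 169)  [q = 3: ≢ 1 ✓]
158^12 ≡ 131 (mod 169)  [q = 13: ≢ 1 ✓]
All checks pass, so 158 has order 156 and is a primitive root modulo 169.

Yes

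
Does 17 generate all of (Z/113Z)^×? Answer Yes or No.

φ(113) = 113 − 1 = 112 = 2^4 · 7.
An element g generates (Z/113Z)^× iff g^(112/q) ≢ 1 (mod 113) for each prime q ∈ {2, 7}.
17^56 ≡ 112 (mod 113)  [q = 2: ≢ 1 ✓]
17^16 ≡ 109 (mod 113)  [q = 7: ≢ 1 ✓]
All checks pass, so 17 has order 112 and is a primitive root modulo 113.

Yes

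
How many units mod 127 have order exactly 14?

6

φ(127) = 127 − 1 = 126 = 2 · 3^2 · 7.
Since (Z/127Z)^× is cyclic of order 126, the number of elements of order d is φ(d) when d | 126 and 0 otherwise.
14 = 2 · 7 divides 126, and φ(14) = 6.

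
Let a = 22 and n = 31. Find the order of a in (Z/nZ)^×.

30

The order of 22 must divide φ(31) = 31 − 1 = 30 = 2 · 3 · 5.
Divisors of 30: 1, 2, 3, 5, 6, 10, 15, 30.
Evaluate successive powers at the divisors of 30:
22^1 ≡ 22
22^2 ≡ 19
22^3 ≡ 15
22^5 ≡ 6
22^6 ≡ 8
22^10 ≡ 5
22^15 ≡ 30
22^30 ≡ 1
Hence ord(22) = 30.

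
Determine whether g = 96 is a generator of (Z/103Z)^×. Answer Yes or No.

Yes

φ(103) = 103 − 1 = 102 = 2 · 3 · 17.
96 is a primitive root mod 103 iff 96^(φ(103)/q) ≢ 1 for every prime q | φ(103), i.e. q ∈ {2, 3, 17}.
96^51 ≡ 102 (mod 103)  [q = 2: ≢ 1 ✓]
96^34 ≡ 56 (mod 103)  [q = 3: ≢ 1 ✓]
96^6 ≡ 23 (mod 103)  [q = 17: ≢ 1 ✓]
None equal 1, so ord_103(96) = 102: 96 is a primitive root.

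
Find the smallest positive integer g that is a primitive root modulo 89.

3

φ(89) = 89 − 1 = 88 = 2^3 · 11.
Test candidates g = 2, 3, … against the prime factors q ∈ {2, 11} of φ(89): g is a generator iff g^(88/q) ≢ 1 for every such q.
g = 2: 2^44 ≡ 1 — hits 1, so not a primitive root.
g = 3: 3^44 ≡ 88; 3^8 ≡ 64 — none is 1, so 3 is a primitive root.
So 3 is the smallest generator of (Z/89Z)^×.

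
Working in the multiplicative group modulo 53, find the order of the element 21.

By Lagrange's theorem, ord_53(21) divides φ(53) = 53 − 1 = 52 = 2^2 · 13.
Divisors of 52: 1, 2, 4, 13, 26, 52.
Test each divisor d:
21^1 ≡ 21 (mod 53)
21^2 ≡ 17 (mod 53)
21^4 ≡ 24 (mod 53)
21^13 ≡ 23 (mod 53)
21^26 ≡ 52 (mod 53)
21^52 ≡ 1 (mod 53) ✓
Therefore the multiplicative order of 21 modulo 53 is 52.

52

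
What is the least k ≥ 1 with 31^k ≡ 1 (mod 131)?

ord(31) | φ(131) = 131 − 1 = 130 = 2 · 5 · 13.
Divisors of 130: 1, 2, 5, 10, 13, 26, 65, 130.
Check 31^d mod 131 for each divisor in increasing order:
31^1 ≡ 31 (mod 131)
31^2 ≡ 44 (mod 131)
31^5 ≡ 18 (mod 131)
31^10 ≡ 62 (mod 131)
31^13 ≡ 73 (mod 131)
31^26 ≡ 89 (mod 131)
31^65 ≡ 130 (mod 131)
31^130 ≡ 1 (mod 131) ✓
Therefore the multiplicative order of 31 modulo 131 is 130.

130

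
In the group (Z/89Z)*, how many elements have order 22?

10

φ(89) = 89 − 1 = 88 = 2^3 · 11.
In a cyclic group of order 88, there are φ(d) elements of order d for each divisor d of 88, and zero for non-divisors.
22 = 2 · 11 divides 88, and φ(22) = 10.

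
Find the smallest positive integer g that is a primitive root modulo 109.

6

φ(109) = 109 − 1 = 108 = 2^2 · 3^3.
Test candidates g = 2, 3, … against the prime factors q ∈ {2, 3} of φ(109): g is a generator iff g^(108/q) ≢ 1 for every such q.
g = 2: 2^54 ≡ 108; 2^36 ≡ 1 — hits 1, so not a primitive root.
g = 3: 3^54 ≡ 1 — hits 1, so not a primitive root.
g = 4: 4^54 ≡ 1 — hits 1, so not a primitive root.
g = 5: 5^54 ≡ 1 — hits 1, so not a primitive root.
g = 6: 6^54 ≡ 108; 6^36 ≡ 63 — none is 1, so 6 is a primitive root.
So 6 is the smallest generator of (Z/109Z)^×.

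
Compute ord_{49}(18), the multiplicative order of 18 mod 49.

3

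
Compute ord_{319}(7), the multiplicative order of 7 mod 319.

70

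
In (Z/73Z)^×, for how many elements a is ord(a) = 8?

4

φ(73) = 73 − 1 = 72 = 2^3 · 3^2.
(Z/73Z)^× is cyclic (|G| = 72); a cyclic group of order m has exactly φ(d) elements of each order d | m, and none otherwise.
8 = 2^3 divides 72, and φ(8) = 4.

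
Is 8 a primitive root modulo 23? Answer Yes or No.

No

φ(23) = 23 − 1 = 22 = 2 · 11.
An element g generates (Z/23Z)^× iff g^(22/q) ≢ 1 (mod 23) for each prime q ∈ {2, 11}.
8^11 ≡ 1 (mod 23)  [q = 2: ≡ 1 ✗]
8^2 ≡ 18 (mod 23)  [q = 11: ≢ 1 ✓]
8^11 ≡ 1 shows ord(8) | 11, strictly less than φ(23); not a primitive root.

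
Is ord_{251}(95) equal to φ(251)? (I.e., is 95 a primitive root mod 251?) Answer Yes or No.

Yes

φ(251) = 251 − 1 = 250 = 2 · 5^3.
An element g generates (Z/251Z)^× iff g^(250/q) ≢ 1 (mod 251) for each prime q ∈ {2, 5}.
95^125 ≡ 250 (mod 251)  [q = 2: ≢ 1 ✓]
95^50 ≡ 113 (mod 251)  [q = 5: ≢ 1 ✓]
Every test exponent gives a nontrivial residue, hence 95 generates the full group.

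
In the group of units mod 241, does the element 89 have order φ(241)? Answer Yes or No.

No

φ(241) = 241 − 1 = 240 = 2^4 · 3 · 5.
It suffices to check that the order of 89 is not a proper divisor of 240: compute 89^(240/q) for q ∈ {2, 3, 5}.
89^120 ≡ 240 (mod 241)  [q = 2: ≢ 1 ✓]
89^80 ≡ 15 (mod 241)  [q = 3: ≢ 1 ✓]
89^48 ≡ 1 (mod 241)  [q = 5: ≡ 1 ✗]
89^48 ≡ 1 shows ord(89) | 48, strictly less than φ(241); not a primitive root.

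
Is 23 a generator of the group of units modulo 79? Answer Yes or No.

No

φ(79) = 79 − 1 = 78 = 2 · 3 · 13.
It suffices to check that the order of 23 is not a proper divisor of 78: compute 23^(78/q) for q ∈ {2, 3, 13}.
23^39 ≡ 1 (mod 79)  [q = 2: ≡ 1 ✗]
23^26 ≡ 55 (mod 79)  [q = 3: ≢ 1 ✓]
23^6 ≡ 1 (mod 79)  [q = 13: ≡ 1 ✗]
23^39 ≡ 1 shows ord(23) | 39, strictly less than φ(79); not a primitive root.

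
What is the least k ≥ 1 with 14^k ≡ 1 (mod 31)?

15

The order of 14 must divide φ(31) = 31 − 1 = 30 = 2 · 3 · 5.
Divisors of 30: 1, 2, 3, 5, 6, 10, 15, 30.
Evaluate successive powers at the divisors of 30:
14^1 ≡ 14
14^2 ≡ 10
14^3 ≡ 16
14^5 ≡ 5
14^6 ≡ 8
14^10 ≡ 25
14^15 ≡ 1
Hence ord(14) = 15.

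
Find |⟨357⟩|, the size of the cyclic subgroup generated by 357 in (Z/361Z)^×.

342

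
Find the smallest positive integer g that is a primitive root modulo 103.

5

φ(103) = 103 − 1 = 102 = 2 · 3 · 17.
Test candidates g = 2, 3, … against the prime factors q ∈ {2, 3, 17} of φ(103): g is a generator iff g^(102/q) ≢ 1 for every such q.
g = 2: 2^51 ≡ 1 — hits 1, so not a primitive root.
g = 3: 3^51 ≡ 102; 3^34 ≡ 1 — hits 1, so not a primitive root.
g = 4: 4^51 ≡ 1 — hits 1, so not a primitive root.
g = 5: 5^51 ≡ 102; 5^34 ≡ 56; 5^6 ≡ 72 — none is 1, so 5 is a primitive root.
Hence the least primitive root of 103 is 5.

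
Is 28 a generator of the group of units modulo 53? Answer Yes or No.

φ(53) = 53 − 1 = 52 = 2^2 · 13.
An element g generates (Z/53Z)^× iff g^(52/q) ≢ 1 (mod 53) for each prime q ∈ {2, 13}.
28^26 ≡ 1 (mod 53)  [q = 2: ≡ 1 ✗]
28^4 ≡ 15 (mod 53)  [q = 13: ≢ 1 ✓]
Since 28^26 ≡ 1, the order of 28 divides 26 < 52, so 28 is not a primitive root.

No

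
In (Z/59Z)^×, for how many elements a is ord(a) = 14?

0

φ(59) = 59 − 1 = 58 = 2 · 29.
In a cyclic group of order 58, there are φ(d) elements of order d for each divisor d of 58, and zero for non-divisors.
Since 14 ∤ 58, the count is 0.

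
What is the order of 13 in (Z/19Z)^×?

18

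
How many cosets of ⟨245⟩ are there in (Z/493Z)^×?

4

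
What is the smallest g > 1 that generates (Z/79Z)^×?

3

φ(79) = 79 − 1 = 78 = 2 · 3 · 13.
Test candidates g = 2, 3, … against the prime factors q ∈ {2, 3, 13} of φ(79): g is a generator iff g^(78/q) ≢ 1 for every such q.
g = 2: 2^39 ≡ 1 — hits 1, so not a primitive root.
g = 3: 3^39 ≡ 78; 3^26 ≡ 23; 3^6 ≡ 18 — none is 1, so 3 is a primitive root.
So 3 is the smallest generator of (Z/79Z)^×.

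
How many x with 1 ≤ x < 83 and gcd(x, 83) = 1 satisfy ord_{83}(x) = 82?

φ(83) = 83 − 1 = 82 = 2 · 41.
(Z/83Z)^× is cyclic (|G| = 82); a cyclic group of order m has exactly φ(d) elements of each order d | m, and none otherwise.
82 = 2 · 41 divides 82, and φ(82) = 40.

40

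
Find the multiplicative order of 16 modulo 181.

Since 16 ∈ (Z/181Z)^×, its order divides φ(181) = 181 − 1 = 180 = 2^2 · 3^2 · 5.
Divisors of 180: 1, 2, 3, 4, 5, 6, 9, 10, 12, 15, 18, 20, 30, 36, 45, 60, 90, 180.
Test each divisor d:
16^1 ≡ 16 (mod 181)
16^2 ≡ 75 (mod 181)
16^3 ≡ 114 (mod 181)
16^4 ≡ 14 (mod 181)
16^5 ≡ 43 (mod 181)
16^6 ≡ 145 (mod 181)
16^9 ≡ 59 (mod 181)
16^10 ≡ 39 (mod 181)
16^12 ≡ 29 (mod 181)
16^15 ≡ 48 (mod 181)
16^18 ≡ 42 (mod 181)
16^20 ≡ 73 (mod 181)
16^30 ≡ 132 (mod 181)
16^36 ≡ 135 (mod 181)
16^45 ≡ 1 (mod 181) ✓
The smallest such exponent is 45, so the order of 16 is 45.

45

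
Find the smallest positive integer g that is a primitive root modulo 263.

5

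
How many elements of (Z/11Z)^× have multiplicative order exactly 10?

4

φ(11) = 11 − 1 = 10 = 2 · 5.
(Z/11Z)^× is cyclic (|G| = 10); a cyclic group of order m has exactly φ(d) elements of each order d | m, and none otherwise.
10 = 2 · 5 divides 10, and φ(10) = 4.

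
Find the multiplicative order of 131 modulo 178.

Since 131 ∈ (Z/178Z)^×, its order divides φ(178) = φ(2)·φ(89) = 1·88 = 88 = 2^3 · 11.
Divisors of 88: 1, 2, 4, 8, 11, 22, 44, 88.
Check 131^d mod 178 for each divisor in increasing order:
131^1 ≡ 131 (mod 178)
131^2 ≡ 73 (mod 178)
131^4 ≡ 167 (mod 178)
131^8 ≡ 121 (mod 178)
131^11 ≡ 123 (mod 178)
131^22 ≡ 177 (mod 178)
131^44 ≡ 1 (mod 178) ✓
Hence ord(131) = 44.

44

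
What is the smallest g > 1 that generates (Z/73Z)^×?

5

φ(73) = 73 − 1 = 72 = 2^3 · 3^2.
Test candidates g = 2, 3, … against the prime factors q ∈ {2, 3} of φ(73): g is a generator iff g^(72/q) ≢ 1 for every such q.
g = 2: 2^36 ≡ 1 — hits 1, so not a primitive root.
g = 3: 3^36 ≡ 1 — hits 1, so not a primitive root.
g = 4: 4^36 ≡ 1 — hits 1, so not a primitive root.
g = 5: 5^36 ≡ 72; 5^24 ≡ 8 — none is 1, so 5 is a primitive root.
The smallest primitive root modulo 73 is 5.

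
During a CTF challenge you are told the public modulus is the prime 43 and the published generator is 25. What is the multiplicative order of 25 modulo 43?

21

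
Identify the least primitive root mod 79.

3

φ(79) = 79 − 1 = 78 = 2 · 3 · 13.
Test candidates g = 2, 3, … against the prime factors q ∈ {2, 3, 13} of φ(79): g is a generator iff g^(78/q) ≢ 1 for every such q.
g = 2: 2^39 ≡ 1 — hits 1, so not a primitive root.
g = 3: 3^39 ≡ 78; 3^26 ≡ 23; 3^6 ≡ 18 — none is 1, so 3 is a primitive root.
The smallest primitive root modulo 79 is 3.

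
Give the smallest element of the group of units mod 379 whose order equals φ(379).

φ(379) = 379 − 1 = 378 = 2 · 3^3 · 7.
Test candidates g = 2, 3, … against the prime factors q ∈ {2, 3, 7} of φ(379): g is a generator iff g^(378/q) ≢ 1 for every such q.
g = 2: 2^189 ≡ 378; 2^126 ≡ 327; 2^54 ≡ 125 — none is 1, so 2 is a primitive root.
The smallest primitive root modulo 379 is 2.

2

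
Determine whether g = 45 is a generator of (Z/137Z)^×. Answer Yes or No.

Yes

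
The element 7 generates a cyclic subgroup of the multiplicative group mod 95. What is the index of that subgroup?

By Lagrange's theorem, ord_95(7) divides φ(95) = φ(5·19) = (5−1)·(19−1) = 4·18 = 72 = 2^3 · 3^2.
Divisors of 72: 1, 2, 3, 4, 6, 8, 9, 12, 18, 24, 36, 72.
Evaluate successive powers at the divisors of 72:
7^1 ≡ 7 (mod 95)
7^2 ≡ 49 (mod 95)
7^3 ≡ 58 (mod 95)
7^4 ≡ 26 (mod 95)
7^6 ≡ 39 (mod 95)
7^8 ≡ 11 (mod 95)
7^9 ≡ 77 (mod 95)
7^12 ≡ 1 (mod 95) ✓
The order of 7 is 12, so the subgroup it generates has 12 elements.
Index = |(Z/95Z)^×| / |⟨7⟩| = 72 / 12 = 6.

6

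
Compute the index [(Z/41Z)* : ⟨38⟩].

By Lagrange's theorem, ord_41(38) divides φ(41) = 41 − 1 = 40 = 2^3 · 5.
Divisors of 40: 1, 2, 4, 5, 8, 10, 20, 40.
Check 38^d mod 41 for each divisor in increasing order:
38^1 ≡ 38 (mod 41)
38^2 ≡ 9 (mod 41)
38^4 ≡ 40 (mod 41)
38^5 ≡ 3 (mod 41)
38^8 ≡ 1 (mod 41) ✓
The order of 38 is 8, so the subgroup it generates has 8 elements.
The index is φ(41) / ord(38) = 40 / 8 = 5.

5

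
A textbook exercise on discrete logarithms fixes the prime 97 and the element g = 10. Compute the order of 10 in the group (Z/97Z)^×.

96

The order of 10 must divide φ(97) = 97 − 1 = 96 = 2^5 · 3.
Divisors of 96: 1, 2, 3, 4, 6, 8, 12, 16, 24, 32, 48, 96.
Compute 10^d (mod 97) for the divisors d until we hit 1:
10^1 ≡ 10 (mod 97)
10^2 ≡ 3 (mod 97)
10^3 ≡ 30 (mod 97)
10^4 ≡ 9 (mod 97)
10^6 ≡ 27 (mod 97)
10^8 ≡ 81 (mod 97)
10^12 ≡ 50 (mod 97)
10^16 ≡ 62 (mod 97)
10^24 ≡ 75 (mod 97)
10^32 ≡ 61 (mod 97)
10^48 ≡ 96 (mod 97)
10^96 ≡ 1 (mod 97) ✓
The smallest such exponent is 96, so the order of 10 is 96.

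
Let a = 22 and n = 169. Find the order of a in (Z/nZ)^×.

3

The order of 22 must divide φ(169) = φ(13^2) = 13·(13−1) = 156 = 2^2 · 3 · 13.
Divisors of 156: 1, 2, 3, 4, 6, 12, 13, 26, 39, 52, 78, 156.
Evaluate successive powers at the divisors of 156:
22^1 ≡ 22 (mod 169)
22^2 ≡ 146 (mod 169)
22^3 ≡ 1 (mod 169) ✓
Hence ord(22) = 3.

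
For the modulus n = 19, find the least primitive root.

φ(19) = 19 − 1 = 18 = 2 · 3^2.
Test candidates g = 2, 3, … against the prime factors q ∈ {2, 3} of φ(19): g is a generator iff g^(18/q) ≢ 1 for every such q.
g = 2: 2^9 ≡ 18; 2^6 ≡ 7 — none is 1, so 2 is a primitive root.
So 2 is the smallest generator of (Z/19Z)^×.

2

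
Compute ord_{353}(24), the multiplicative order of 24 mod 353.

Since 24 ∈ (Z/353Z)^×, its order divides φ(353) = 353 − 1 = 352 = 2^5 · 11.
Divisors of 352: 1, 2, 4, 8, 11, 16, 22, 32, 44, 88, 176, 352.
Evaluate successive powers at the divisors of 352:
24^1 ≡ 24
24^2 ≡ 223
24^4 ≡ 309
24^8 ≡ 171
24^11 ≡ 216
24^16 ≡ 295
24^22 ≡ 60
24^32 ≡ 187
24^44 ≡ 70
24^88 ≡ 311
24^176 ≡ 352
24^352 ≡ 1
Therefore the multiplicative order of 24 modulo 353 is 352.

352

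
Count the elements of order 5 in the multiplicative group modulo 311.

4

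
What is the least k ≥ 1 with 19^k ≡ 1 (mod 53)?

52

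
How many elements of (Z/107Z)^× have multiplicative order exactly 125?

0

φ(107) = 107 − 1 = 106 = 2 · 53.
Since (Z/107Z)^× is cyclic of order 106, the number of elements of order d is φ(d) when d | 106 and 0 otherwise.
125 does not divide 106, so no element of (Z/107Z)^× has order 125.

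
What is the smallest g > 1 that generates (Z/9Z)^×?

φ(9) = φ(3^2) = 3·(3−1) = 6 = 2 · 3.
g is a primitive root iff g^(6/q) ≢ 1 (mod 9) for each prime q ∈ {2, 3}.
g = 2: 2^3 ≡ 8; 2^2 ≡ 4 — none is 1, so 2 is a primitive root.
The smallest primitive root modulo 9 is 2.

2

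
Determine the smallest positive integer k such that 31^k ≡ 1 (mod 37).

The order of 31 must divide φ(37) = 37 − 1 = 36 = 2^2 · 3^2.
Divisors of 36: 1, 2, 3, 4, 6, 9, 12, 18, 36.
Compute 31^d (mod 37) for the divisors d until we hit 1:
31^1 ≡ 31
31^2 ≡ 36
31^3 ≡ 6
31^4 ≡ 1
Therefore the multiplicative order of 31 modulo 37 is 4.

4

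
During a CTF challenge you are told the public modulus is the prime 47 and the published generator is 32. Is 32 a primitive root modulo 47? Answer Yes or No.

φ(47) = 47 − 1 = 46 = 2 · 23.
Test 32^(46/q) mod 47 for each prime factor q of 46:
32^23 ≡ 1 (mod 47)  [q = 2: ≡ 1 ✗]
32^2 ≡ 37 (mod 47)  [q = 23: ≢ 1 ✓]
Since 32^23 ≡ 1, the order of 32 divides 23 < 46, so 32 is not a primitive root.

No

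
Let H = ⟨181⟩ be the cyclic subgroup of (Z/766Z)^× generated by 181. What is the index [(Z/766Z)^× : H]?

The order of 181 must divide φ(766) = φ(2)·φ(383) = 1·382 = 382 = 2 · 191.
Divisors of 382: 1, 2, 191, 382.
Compute 181^d (mod 766) for the divisors d until we hit 1:
181^1 ≡ 181 (mod 766)
181^2 ≡ 589 (mod 766)
181^191 ≡ 765 (mod 766)
181^382 ≡ 1 (mod 766) ✓
Thus |⟨181⟩| = ord(181) = 382.
The index is φ(766) / ord(181) = 382 / 382 = 1.

1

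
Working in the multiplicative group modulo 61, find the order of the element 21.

12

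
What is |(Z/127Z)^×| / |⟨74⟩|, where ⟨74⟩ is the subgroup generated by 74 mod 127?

2

The order of 74 must divide φ(127) = 127 − 1 = 126 = 2 · 3^2 · 7.
Divisors of 126: 1, 2, 3, 6, 7, 9, 14, 18, 21, 42, 63, 126.
Test each divisor d:
74^1 ≡ 74 (mod 127)
74^2 ≡ 15 (mod 127)
74^3 ≡ 94 (mod 127)
74^6 ≡ 73 (mod 127)
74^7 ≡ 68 (mod 127)
74^9 ≡ 4 (mod 127)
74^14 ≡ 52 (mod 127)
74^18 ≡ 16 (mod 127)
74^21 ≡ 107 (mod 127)
74^42 ≡ 19 (mod 127)
74^63 ≡ 1 (mod 127) ✓
So ord_127(74) = 63, hence |⟨74⟩| = 63.
Index = |(Z/127Z)^×| / |⟨74⟩| = 126 / 63 = 2.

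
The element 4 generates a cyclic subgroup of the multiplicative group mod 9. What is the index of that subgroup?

Since 4 ∈ (Z/9Z)^×, its order divides φ(9) = φ(3^2) = 3·(3−1) = 6 = 2 · 3.
Divisors of 6: 1, 2, 3, 6.
Check 4^d mod 9 for each divisor in increasing order:
4^1 ≡ 4
4^2 ≡ 7
4^3 ≡ 1
So ord_9(4) = 3, hence |⟨4⟩| = 3.
The index is φ(9) / ord(4) = 6 / 3 = 2.

2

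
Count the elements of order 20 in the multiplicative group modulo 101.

φ(101) = 101 − 1 = 100 = 2^2 · 5^2.
Since (Z/101Z)^× is cyclic of order 100, the number of elements of order d is φ(d) when d | 100 and 0 otherwise.
20 = 2^2 · 5 divides 100, and φ(20) = 8.

8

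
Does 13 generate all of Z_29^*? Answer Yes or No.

No

φ(29) = 29 − 1 = 28 = 2^2 · 7.
Test 13^(28/q) mod 29 for each prime factor q of 28:
13^14 ≡ 1 (mod 29)  [q = 2: ≡ 1 ✗]
13^4 ≡ 25 (mod 29)  [q = 7: ≢ 1 ✓]
13^14 ≡ 1 shows ord(13) | 14, strictly less than φ(29); not a primitive root.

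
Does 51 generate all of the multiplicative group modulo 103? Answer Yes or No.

Yes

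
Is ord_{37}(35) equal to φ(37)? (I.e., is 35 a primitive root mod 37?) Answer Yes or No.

φ(37) = 37 − 1 = 36 = 2^2 · 3^2.
An element g generates (Z/37Z)^× iff g^(36/q) ≢ 1 (mod 37) for each prime q ∈ {2, 3}.
35^18 ≡ 36 (mod 37)  [q = 2: ≢ 1 ✓]
35^12 ≡ 26 (mod 37)  [q = 3: ≢ 1 ✓]
None equal 1, so ord_37(35) = 36: 35 is a primitive root.

Yes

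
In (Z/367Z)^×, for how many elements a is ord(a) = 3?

φ(367) = 367 − 1 = 366 = 2 · 3 · 61.
Since (Z/367Z)^× is cyclic of order 366, the number of elements of order d is φ(d) when d | 366 and 0 otherwise.
3 | 366, and φ(3) = 3 − 1 = 2.

2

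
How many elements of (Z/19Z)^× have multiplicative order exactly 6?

2

φ(19) = 19 − 1 = 18 = 2 · 3^2.
In a cyclic group of order 18, there are φ(d) elements of order d for each divisor d of 18, and zero for non-divisors.
6 = 2 · 3 divides 18, and φ(6) = 2.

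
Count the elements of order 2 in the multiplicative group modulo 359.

φ(359) = 359 − 1 = 358 = 2 · 179.
(Z/359Z)^× is cyclic (|G| = 358); a cyclic group of order m has exactly φ(d) elements of each order d | m, and none otherwise.
2 | 358, and φ(2) = 2 − 1 = 1.

1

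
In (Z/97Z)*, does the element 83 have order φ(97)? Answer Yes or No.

Yes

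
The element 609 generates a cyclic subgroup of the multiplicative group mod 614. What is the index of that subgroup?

2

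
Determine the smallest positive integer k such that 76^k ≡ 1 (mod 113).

112

The order of 76 must divide φ(113) = 113 − 1 = 112 = 2^4 · 7.
Divisors of 112: 1, 2, 4, 7, 8, 14, 16, 28, 56, 112.
Check 76^d mod 113 for each divisor in increasing order:
76^1 ≡ 76
76^2 ≡ 13
76^4 ≡ 56
76^7 ≡ 71
76^8 ≡ 85
76^14 ≡ 69
76^16 ≡ 106
76^28 ≡ 15
76^56 ≡ 112
76^112 ≡ 1
Therefore the multiplicative order of 76 modulo 113 is 112.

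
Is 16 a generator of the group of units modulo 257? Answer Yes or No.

No

φ(257) = 257 − 1 = 256 = 2^8.
It suffices to check that the order of 16 is not a proper divisor of 256: compute 16^(256/q) for q ∈ {2}.
16^128 ≡ 1 (mod 257)  [q = 2: ≡ 1 ✗]
The check at q = 2 fails, so 16 generates a proper subgroup.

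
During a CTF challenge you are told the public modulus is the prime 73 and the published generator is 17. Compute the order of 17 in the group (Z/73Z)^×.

The order of 17 must divide φ(73) = 73 − 1 = 72 = 2^3 · 3^2.
Divisors of 72: 1, 2, 3, 4, 6, 8, 9, 12, 18, 24, 36, 72.
Check 17^d mod 73 for each divisor in increasing order:
17^1 ≡ 17
17^2 ≡ 70
17^3 ≡ 22
17^4 ≡ 9
17^6 ≡ 46
17^8 ≡ 8
17^9 ≡ 63
17^12 ≡ 72
17^18 ≡ 27
17^24 ≡ 1
The smallest such exponent is 24, so the order of 17 is 24.

24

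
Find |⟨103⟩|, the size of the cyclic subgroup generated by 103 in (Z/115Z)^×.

Since 103 ∈ (Z/115Z)^×, its order divides φ(115) = φ(5·23) = (5−1)·(23−1) = 4·22 = 88 = 2^3 · 11.
Divisors of 88: 1, 2, 4, 8, 11, 22, 44, 88.
Check 103^d mod 115 for each divisor in increasing order:
103^1 ≡ 103
103^2 ≡ 29
103^4 ≡ 36
103^8 ≡ 31
103^11 ≡ 22
103^22 ≡ 24
103^44 ≡ 1
The smallest such exponent is 44, so the order of 103 is 44.

44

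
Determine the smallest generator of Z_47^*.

φ(47) = 47 − 1 = 46 = 2 · 23.
g is a primitive root iff g^(46/q) ≢ 1 (mod 47) for each prime q ∈ {2, 23}.
g = 2: 2^23 ≡ 1 — hits 1, so not a primitive root.
g = 3: 3^23 ≡ 1 — hits 1, so not a primitive root.
g = 4: 4^23 ≡ 1 — hits 1, so not a primitive root.
g = 5: 5^23 ≡ 46; 5^2 ≡ 25 — none is 1, so 5 is a primitive root.
The smallest primitive root modulo 47 is 5.

5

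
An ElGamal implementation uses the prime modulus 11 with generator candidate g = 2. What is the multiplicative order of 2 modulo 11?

10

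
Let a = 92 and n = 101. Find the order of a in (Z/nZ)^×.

25

The order of 92 must divide φ(101) = 101 − 1 = 100 = 2^2 · 5^2.
Divisors of 100: 1, 2, 4, 5, 10, 20, 25, 50, 100.
Evaluate successive powers at the divisors of 100:
92^1 ≡ 92 (mod 101)
92^2 ≡ 81 (mod 101)
92^4 ≡ 97 (mod 101)
92^5 ≡ 36 (mod 101)
92^10 ≡ 84 (mod 101)
92^20 ≡ 87 (mod 101)
92^25 ≡ 1 (mod 101) ✓
The smallest such exponent is 25, so the order of 92 is 25.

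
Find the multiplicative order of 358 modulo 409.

68

By Lagrange's theorem, ord_409(358) divides φ(409) = 409 − 1 = 408 = 2^3 · 3 · 17.
Divisors of 408: 1, 2, 3, 4, 6, 8, 12, 17, 24, 34, 51, 68, 102, 136, 204, 408.
Evaluate successive powers at the divisors of 408:
358^1 ≡ 358 (mod 409)
358^2 ≡ 147 (mod 409)
358^3 ≡ 274 (mod 409)
358^4 ≡ 341 (mod 409)
358^6 ≡ 229 (mod 409)
358^8 ≡ 125 (mod 409)
358^12 ≡ 89 (mod 409)
358^17 ≡ 266 (mod 409)
358^24 ≡ 150 (mod 409)
358^34 ≡ 408 (mod 409)
358^51 ≡ 143 (mod 409)
358^68 ≡ 1 (mod 409) ✓
The smallest such exponent is 68, so the order of 358 is 68.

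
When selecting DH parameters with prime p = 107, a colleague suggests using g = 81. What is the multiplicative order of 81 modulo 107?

53

Since 81 ∈ (Z/107Z)^×, its order divides φ(107) = 107 − 1 = 106 = 2 · 53.
Divisors of 106: 1, 2, 53, 106.
Test each divisor d:
81^1 ≡ 81 (mod 107)
81^2 ≡ 34 (mod 107)
81^53 ≡ 1 (mod 107) ✓
The smallest such exponent is 53, so the order of 81 is 53.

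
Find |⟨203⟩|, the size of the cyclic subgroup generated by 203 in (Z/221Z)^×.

4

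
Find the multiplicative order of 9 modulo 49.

21

Since 9 ∈ (Z/49Z)^×, its order divides φ(49) = φ(7^2) = 7·(7−1) = 42 = 2 · 3 · 7.
Divisors of 42: 1, 2, 3, 6, 7, 14, 21, 42.
Test each divisor d:
9^1 ≡ 9 (mod 49)
9^2 ≡ 32 (mod 49)
9^3 ≡ 43 (mod 49)
9^6 ≡ 36 (mod 49)
9^7 ≡ 30 (mod 49)
9^14 ≡ 18 (mod 49)
9^21 ≡ 1 (mod 49) ✓
The smallest such exponent is 21, so the order of 9 is 21.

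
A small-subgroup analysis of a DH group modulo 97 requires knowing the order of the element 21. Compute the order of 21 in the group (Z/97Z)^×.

96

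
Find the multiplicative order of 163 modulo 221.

48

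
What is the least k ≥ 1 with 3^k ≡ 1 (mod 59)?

29

Since 3 ∈ (Z/59Z)^×, its order divides φ(59) = 59 − 1 = 58 = 2 · 29.
Divisors of 58: 1, 2, 29, 58.
Compute 3^d (mod 59) for the divisors d until we hit 1:
3^1 ≡ 3 (mod 59)
3^2 ≡ 9 (mod 59)
3^29 ≡ 1 (mod 59) ✓
So ord_59(3) = 29.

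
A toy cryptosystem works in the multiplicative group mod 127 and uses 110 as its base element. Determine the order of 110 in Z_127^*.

126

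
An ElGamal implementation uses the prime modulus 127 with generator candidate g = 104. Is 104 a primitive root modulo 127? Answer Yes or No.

φ(127) = 127 − 1 = 126 = 2 · 3^2 · 7.
It suffices to check that the order of 104 is not a proper divisor of 126: compute 104^(126/q) for q ∈ {2, 3, 7}.
104^63 ≡ 1 (mod 127)  [q = 2: ≡ 1 ✗]
104^42 ≡ 107 (mod 127)  [q = 3: ≢ 1 ✓]
104^18 ≡ 16 (mod 127)  [q = 7: ≢ 1 ✓]
104^63 ≡ 1 shows ord(104) | 63, strictly less than φ(127); not a primitive root.

No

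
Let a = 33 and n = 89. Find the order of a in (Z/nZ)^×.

88

The order of 33 must divide φ(89) = 89 − 1 = 88 = 2^3 · 11.
Divisors of 88: 1, 2, 4, 8, 11, 22, 44, 88.
Evaluate successive powers at the divisors of 88:
33^1 ≡ 33 (mod 89)
33^2 ≡ 21 (mod 89)
33^4 ≡ 85 (mod 89)
33^8 ≡ 16 (mod 89)
33^11 ≡ 52 (mod 89)
33^22 ≡ 34 (mod 89)
33^44 ≡ 88 (mod 89)
33^88 ≡ 1 (mod 89) ✓
Therefore the multiplicative order of 33 modulo 89 is 88.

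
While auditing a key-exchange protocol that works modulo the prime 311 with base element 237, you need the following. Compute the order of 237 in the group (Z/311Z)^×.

155

The order of 237 must divide φ(311) = 311 − 1 = 310 = 2 · 5 · 31.
Divisors of 310: 1, 2, 5, 10, 31, 62, 155, 310.
Compute 237^d (mod 311) for the divisors d until we hit 1:
237^1 ≡ 237 (mod 311)
237^2 ≡ 189 (mod 311)
237^5 ≡ 146 (mod 311)
237^10 ≡ 168 (mod 311)
237^31 ≡ 6 (mod 311)
237^62 ≡ 36 (mod 311)
237^155 ≡ 1 (mod 311) ✓
So ord_311(237) = 155.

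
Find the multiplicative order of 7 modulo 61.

60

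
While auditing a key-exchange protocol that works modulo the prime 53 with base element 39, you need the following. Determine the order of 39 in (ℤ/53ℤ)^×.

52

By Lagrange's theorem, ord_53(39) divides φ(53) = 53 − 1 = 52 = 2^2 · 13.
Divisors of 52: 1, 2, 4, 13, 26, 52.
Compute 39^d (mod 53) for the divisors d until we hit 1:
39^1 ≡ 39 (mod 53)
39^2 ≡ 37 (mod 53)
39^4 ≡ 44 (mod 53)
39^13 ≡ 30 (mod 53)
39^26 ≡ 52 (mod 53)
39^52 ≡ 1 (mod 53) ✓
The smallest such exponent is 52, so the order of 39 is 52.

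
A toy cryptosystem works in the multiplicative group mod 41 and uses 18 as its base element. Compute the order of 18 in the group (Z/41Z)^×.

5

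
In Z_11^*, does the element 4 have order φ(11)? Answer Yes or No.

φ(11) = 11 − 1 = 10 = 2 · 5.
Test 4^(10/q) mod 11 for each prime factor q of 10:
4^5 ≡ 1 (mod 11)  [q = 2: ≡ 1 ✗]
4^2 ≡ 5 (mod 11)  [q = 5: ≢ 1 ✓]
4^5 ≡ 1 shows ord(4) | 5, strictly less than φ(11); not a primitive root.

No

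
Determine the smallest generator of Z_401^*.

φ(401) = 401 − 1 = 400 = 2^4 · 5^2.
Test candidates g = 2, 3, … against the prime factors q ∈ {2, 5} of φ(401): g is a generator iff g^(400/q) ≢ 1 for every such q.
g = 2: 2^200 ≡ 1 — hits 1, so not a primitive root.
g = 3: 3^200 ≡ 400; 3^80 ≡ 72 — none is 1, so 3 is a primitive root.
So 3 is the smallest generator of (Z/401Z)^×.

3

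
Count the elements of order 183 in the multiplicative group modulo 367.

120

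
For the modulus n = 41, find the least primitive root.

6

φ(41) = 41 − 1 = 40 = 2^3 · 5.
Test candidates g = 2, 3, … against the prime factors q ∈ {2, 5} of φ(41): g is a generator iff g^(40/q) ≢ 1 for every such q.
g = 2: 2^20 ≡ 1 — hits 1, so not a primitive root.
g = 3: 3^20 ≡ 40; 3^8 ≡ 1 — hits 1, so not a primitive root.
g = 4: 4^20 ≡ 1 — hits 1, so not a primitive root.
g = 5: 5^20 ≡ 1 — hits 1, so not a primitive root.
g = 6: 6^20 ≡ 40; 6^8 ≡ 10 — none is 1, so 6 is a primitive root.
So 6 is the smallest generator of (Z/41Z)^×.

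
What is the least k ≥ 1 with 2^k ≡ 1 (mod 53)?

By Lagrange's theorem, ord_53(2) divides φ(53) = 53 − 1 = 52 = 2^2 · 13.
Divisors of 52: 1, 2, 4, 13, 26, 52.
Test each divisor d:
2^1 ≡ 2
2^2 ≡ 4
2^4 ≡ 16
2^13 ≡ 30
2^26 ≡ 52
2^52 ≡ 1
So ord_53(2) = 52.

52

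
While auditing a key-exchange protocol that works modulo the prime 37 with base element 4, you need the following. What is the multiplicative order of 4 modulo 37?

18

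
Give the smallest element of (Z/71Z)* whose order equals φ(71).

7

φ(71) = 71 − 1 = 70 = 2 · 5 · 7.
Test candidates g = 2, 3, … against the prime factors q ∈ {2, 5, 7} of φ(71): g is a generator iff g^(70/q) ≢ 1 for every such q.
g = 2: 2^35 ≡ 1 — hits 1, so not a primitive root.
g = 3: 3^35 ≡ 1 — hits 1, so not a primitive root.
g = 4: 4^35 ≡ 1 — hits 1, so not a primitive root.
g = 5: 5^35 ≡ 1 — hits 1, so not a primitive root.
g = 6: 6^35 ≡ 1 — hits 1, so not a primitive root.
g = 7: 7^35 ≡ 70; 7^14 ≡ 54; 7^10 ≡ 45 — none is 1, so 7 is a primitive root.
So 7 is the smallest generator of (Z/71Z)^×.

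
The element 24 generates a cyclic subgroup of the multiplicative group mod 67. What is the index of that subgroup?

By Lagrange's theorem, ord_67(24) divides φ(67) = 67 − 1 = 66 = 2 · 3 · 11.
Divisors of 66: 1, 2, 3, 6, 11, 22, 33, 66.
Test each divisor d:
24^1 ≡ 24 (mod 67)
24^2 ≡ 40 (mod 67)
24^3 ≡ 22 (mod 67)
24^6 ≡ 15 (mod 67)
24^11 ≡ 1 (mod 67) ✓
The order of 24 is 11, so the subgroup it generates has 11 elements.
The index is φ(67) / ord(24) = 66 / 11 = 6.

6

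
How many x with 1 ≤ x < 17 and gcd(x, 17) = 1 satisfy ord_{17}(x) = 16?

φ(17) = 17 − 1 = 16 = 2^4.
In a cyclic group of order 16, there are φ(d) elements of order d for each divisor d of 16, and zero for non-divisors.
16 = 2^4 divides 16, and φ(16) = 8.

8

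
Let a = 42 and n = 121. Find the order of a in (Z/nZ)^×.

55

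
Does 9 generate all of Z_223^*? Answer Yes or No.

No

φ(223) = 223 − 1 = 222 = 2 · 3 · 37.
Test 9^(222/q) mod 223 for each prime factor q of 222:
9^111 ≡ 1 (mod 223)  [q = 2: ≡ 1 ✗]
9^74 ≡ 39 (mod 223)  [q = 3: ≢ 1 ✓]
9^6 ≡ 32 (mod 223)  [q = 37: ≢ 1 ✓]
Since 9^111 ≡ 1, the order of 9 divides 111 < 222, so 9 is not a primitive root.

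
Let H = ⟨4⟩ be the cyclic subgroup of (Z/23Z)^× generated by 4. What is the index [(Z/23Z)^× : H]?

2

The order of 4 must divide φ(23) = 23 − 1 = 22 = 2 · 11.
Divisors of 22: 1, 2, 11, 22.
Evaluate successive powers at the divisors of 22:
4^1 ≡ 4 (mod 23)
4^2 ≡ 16 (mod 23)
4^11 ≡ 1 (mod 23) ✓
So ord_23(4) = 11, hence |⟨4⟩| = 11.
Index = |(Z/23Z)^×| / |⟨4⟩| = 22 / 11 = 2.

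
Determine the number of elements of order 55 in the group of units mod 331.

40

φ(331) = 331 − 1 = 330 = 2 · 3 · 5 · 11.
(Z/331Z)^× is cyclic (|G| = 330); a cyclic group of order m has exactly φ(d) elements of each order d | m, and none otherwise.
55 = 5 · 11 divides 330, and φ(55) = 40.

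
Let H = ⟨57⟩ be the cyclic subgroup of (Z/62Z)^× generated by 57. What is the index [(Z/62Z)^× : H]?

Since 57 ∈ (Z/62Z)^×, its order divides φ(62) = φ(2)·φ(31) = 1·30 = 30 = 2 · 3 · 5.
Divisors of 30: 1, 2, 3, 5, 6, 10, 15, 30.
Check 57^d mod 62 for each divisor in increasing order:
57^1 ≡ 57 (mod 62)
57^2 ≡ 25 (mod 62)
57^3 ≡ 61 (mod 62)
57^5 ≡ 37 (mod 62)
57^6 ≡ 1 (mod 62) ✓
So ord_62(57) = 6, hence |⟨57⟩| = 6.
[(Z/62Z)^× : ⟨57⟩] = 30/6 = 5.

5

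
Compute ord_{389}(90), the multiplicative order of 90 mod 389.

388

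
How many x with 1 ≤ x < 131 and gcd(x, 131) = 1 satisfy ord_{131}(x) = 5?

4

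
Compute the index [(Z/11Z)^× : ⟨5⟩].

The order of 5 must divide φ(11) = 11 − 1 = 10 = 2 · 5.
Divisors of 10: 1, 2, 5, 10.
Evaluate successive powers at the divisors of 10:
5^1 ≡ 5 (mod 11)
5^2 ≡ 3 (mod 11)
5^5 ≡ 1 (mod 11) ✓
Thus |⟨5⟩| = ord(5) = 5.
The index is φ(11) / ord(5) = 10 / 5 = 2.

2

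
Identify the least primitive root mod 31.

φ(31) = 31 − 1 = 30 = 2 · 3 · 5.
Test candidates g = 2, 3, … against the prime factors q ∈ {2, 3, 5} of φ(31): g is a generator iff g^(30/q) ≢ 1 for every such q.
g = 2: 2^15 ≡ 1 — hits 1, so not a primitive root.
g = 3: 3^15 ≡ 30; 3^10 ≡ 25; 3^6 ≡ 16 — none is 1, so 3 is a primitive root.
So 3 is the smallest generator of (Z/31Z)^×.

3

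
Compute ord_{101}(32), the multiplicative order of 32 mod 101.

20

The order of 32 must divide φ(101) = 101 − 1 = 100 = 2^2 · 5^2.
Divisors of 100: 1, 2, 4, 5, 10, 20, 25, 50, 100.
Check 32^d mod 101 for each divisor in increasing order:
32^1 ≡ 32 (mod 101)
32^2 ≡ 14 (mod 101)
32^4 ≡ 95 (mod 101)
32^5 ≡ 10 (mod 101)
32^10 ≡ 100 (mod 101)
32^20 ≡ 1 (mod 101) ✓
Hence ord(32) = 20.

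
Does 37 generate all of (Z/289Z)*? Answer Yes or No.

φ(289) = φ(17^2) = 17·(17−1) = 272 = 2^4 · 17.
37 is a primitive root mod 289 iff 37^(φ(289)/q) ≢ 1 for every prime q | φ(289), i.e. q ∈ {2, 17}.
37^136 ≡ 288 (mod 289)  [q = 2: ≢ 1 ✓]
37^16 ≡ 256 (mod 289)  [q = 17: ≢ 1 ✓]
None equal 1, so ord_289(37) = 272: 37 is a primitive root.

Yes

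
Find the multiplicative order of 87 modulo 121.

22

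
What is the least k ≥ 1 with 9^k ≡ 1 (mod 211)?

ord(9) | φ(211) = 211 − 1 = 210 = 2 · 3 · 5 · 7.
Divisors of 210: 1, 2, 3, 5, 6, 7, 10, 14, 15, 21, 30, 35, 42, 70, 105, 210.
Compute 9^d (mod 211) for the divisors d until we hit 1:
9^1 ≡ 9
9^2 ≡ 81
9^3 ≡ 96
9^5 ≡ 180
9^6 ≡ 143
9^7 ≡ 21
9^10 ≡ 117
9^14 ≡ 19
9^15 ≡ 171
9^21 ≡ 188
9^30 ≡ 123
9^35 ≡ 196
9^42 ≡ 107
9^70 ≡ 14
9^105 ≡ 1
Hence ord(9) = 105.

105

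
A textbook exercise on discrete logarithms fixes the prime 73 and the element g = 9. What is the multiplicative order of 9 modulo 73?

ord(9) | φ(73) = 73 − 1 = 72 = 2^3 · 3^2.
Divisors of 72: 1, 2, 3, 4, 6, 8, 9, 12, 18, 24, 36, 72.
Check 9^d mod 73 for each divisor in increasing order:
9^1 ≡ 9
9^2 ≡ 8
9^3 ≡ 72
9^4 ≡ 64
9^6 ≡ 1
So ord_73(9) = 6.

6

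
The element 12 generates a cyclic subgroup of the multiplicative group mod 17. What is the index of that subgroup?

The order of 12 must divide φ(17) = 17 − 1 = 16 = 2^4.
Divisors of 16: 1, 2, 4, 8, 16.
Test each divisor d:
12^1 ≡ 12 (mod 17)
12^2 ≡ 8 (mod 17)
12^4 ≡ 13 (mod 17)
12^8 ≡ 16 (mod 17)
12^16 ≡ 1 (mod 17) ✓
Thus |⟨12⟩| = ord(12) = 16.
The index is φ(17) / ord(12) = 16 / 16 = 1.

1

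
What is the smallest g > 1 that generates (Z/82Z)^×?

φ(82) = φ(2)·φ(41) = 1·40 = 40 = 2^3 · 5.
g is a primitive root iff g^(40/q) ≢ 1 (mod 82) for each prime q ∈ {2, 5}.
g = 2: gcd(2, 82) = 2 > 1, not a unit — skip.
g = 3: 3^20 ≡ 81; 3^8 ≡ 1 — hits 1, so not a primitive root.
g = 4: gcd(4, 82) = 2 > 1, not a unit — skip.
g = 5: 5^20 ≡ 1 — hits 1, so not a primitive root.
g = 6: gcd(6, 82) = 2 > 1, not a unit — skip.
g = 7: 7^20 ≡ 81; 7^8 ≡ 37 — none is 1, so 7 is a primitive root.
The smallest primitive root modulo 82 is 7.

7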